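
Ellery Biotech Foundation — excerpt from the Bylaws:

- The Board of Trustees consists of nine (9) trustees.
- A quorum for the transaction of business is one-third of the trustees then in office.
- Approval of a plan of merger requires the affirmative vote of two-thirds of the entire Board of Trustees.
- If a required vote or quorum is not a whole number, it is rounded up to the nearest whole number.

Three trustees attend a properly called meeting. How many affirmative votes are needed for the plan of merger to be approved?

6

The plan of merger requires two-thirds of the entire Board of Trustees (9).
2/3 of 9 = 6.
(Only 3 can vote, so the plan of merger cannot pass at this meeting, but the required vote is still 6.)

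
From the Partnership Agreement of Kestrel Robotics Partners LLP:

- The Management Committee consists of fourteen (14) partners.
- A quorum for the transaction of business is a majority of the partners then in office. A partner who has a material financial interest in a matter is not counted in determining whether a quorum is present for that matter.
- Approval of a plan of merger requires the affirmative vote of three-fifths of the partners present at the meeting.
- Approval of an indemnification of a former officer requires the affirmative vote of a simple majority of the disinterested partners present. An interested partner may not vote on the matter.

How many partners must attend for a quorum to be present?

A majority of 14 is 8.

8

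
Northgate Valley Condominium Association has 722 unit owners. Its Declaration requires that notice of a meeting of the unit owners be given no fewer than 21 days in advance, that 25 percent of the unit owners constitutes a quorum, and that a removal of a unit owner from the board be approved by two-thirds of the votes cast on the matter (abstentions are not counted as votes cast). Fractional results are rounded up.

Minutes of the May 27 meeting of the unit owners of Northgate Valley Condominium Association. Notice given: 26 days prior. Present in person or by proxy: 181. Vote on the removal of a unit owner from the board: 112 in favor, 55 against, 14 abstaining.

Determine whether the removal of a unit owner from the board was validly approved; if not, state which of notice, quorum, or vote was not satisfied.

Valid — all requirements satisfied.

Notice: 26 days given; 21 required. Satisfied.
Quorum: 25% of 722 = 180.50, rounded up to 181; 181 present. Satisfied.
Vote: requires two-thirds of the votes cast (181 − 14 abstaining = 167); 2/3 of 167 = 111.33, rounded up to 112, so 112 needed; 112 in favor. Satisfied.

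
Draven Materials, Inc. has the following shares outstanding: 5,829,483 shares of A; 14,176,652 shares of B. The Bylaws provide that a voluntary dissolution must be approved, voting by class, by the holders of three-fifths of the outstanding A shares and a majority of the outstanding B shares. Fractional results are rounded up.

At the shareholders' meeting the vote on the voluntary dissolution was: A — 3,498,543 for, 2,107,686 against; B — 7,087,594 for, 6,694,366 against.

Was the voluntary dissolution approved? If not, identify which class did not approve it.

A: 3/5 of 5829483 = 3497689.80, rounded up to 3497690; 3,497,690 required, 3,498,543 in favor — approved.
B: a majority of 14176652 is 7088327; 7,088,327 required, 7,087,594 in favor — not approved.

Not approved — the B shares did not give the required vote.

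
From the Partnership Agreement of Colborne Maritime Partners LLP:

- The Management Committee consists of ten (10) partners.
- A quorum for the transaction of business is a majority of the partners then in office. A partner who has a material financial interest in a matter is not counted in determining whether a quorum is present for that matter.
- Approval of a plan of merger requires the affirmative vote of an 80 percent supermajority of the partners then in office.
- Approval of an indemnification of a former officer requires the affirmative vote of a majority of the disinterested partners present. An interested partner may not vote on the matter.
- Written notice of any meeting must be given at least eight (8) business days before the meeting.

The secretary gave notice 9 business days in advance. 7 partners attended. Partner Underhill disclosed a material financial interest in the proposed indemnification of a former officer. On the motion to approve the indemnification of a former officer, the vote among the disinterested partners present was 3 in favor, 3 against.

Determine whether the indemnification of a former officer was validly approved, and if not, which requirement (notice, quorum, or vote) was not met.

Invalid — vote requirement not satisfied.

Notice: 9 business days given; 8 required (9 ≥ 8). Satisfied.
Quorum: 7 present, but the 1 interested partner does not count, leaving 6. Quorum is 6. Satisfied.
Vote: the indemnification of a former officer requires a majority of the disinterested partners present (7 − 1 = 6). A majority of 6 is 4, so 4 affirmative votes are needed; 3 voted in favor. Not satisfied.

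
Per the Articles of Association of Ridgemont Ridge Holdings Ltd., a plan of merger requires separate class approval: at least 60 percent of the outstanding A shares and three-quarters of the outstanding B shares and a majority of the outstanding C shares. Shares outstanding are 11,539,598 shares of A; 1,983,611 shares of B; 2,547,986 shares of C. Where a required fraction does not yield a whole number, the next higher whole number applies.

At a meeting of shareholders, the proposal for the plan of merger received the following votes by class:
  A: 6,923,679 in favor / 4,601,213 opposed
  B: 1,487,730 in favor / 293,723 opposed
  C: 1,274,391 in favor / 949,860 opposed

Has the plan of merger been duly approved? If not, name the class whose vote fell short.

A: 3/5 of 11539598 = 6923758.80, rounded up to 6923759; 6,923,759 required, 6,923,679 in favor — not approved.
B: 3/4 of 1983611 = 1487708.25, rounded up to 1487709; 1,487,709 required, 1,487,730 in favor — approved.
C: a majority of 2547986 is 1273994; 1,273,994 required, 1,274,391 in favor — approved.

Not approved — the A shares did not give the required vote.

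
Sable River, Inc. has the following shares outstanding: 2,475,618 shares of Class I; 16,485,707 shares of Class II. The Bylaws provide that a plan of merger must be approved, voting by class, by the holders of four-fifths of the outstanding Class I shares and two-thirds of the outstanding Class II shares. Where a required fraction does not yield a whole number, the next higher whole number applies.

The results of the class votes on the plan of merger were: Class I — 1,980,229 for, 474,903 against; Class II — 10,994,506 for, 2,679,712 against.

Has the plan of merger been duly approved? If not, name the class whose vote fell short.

Not approved — the Class I shares did not give the required vote.

Class I: 4/5 of 2475618 = 1980494.40, rounded up to 1980495; 1,980,495 required, 1,980,229 in favor — not approved.
Class II: 2/3 of 16485707 = 10990471.33, rounded up to 10990472; 10,990,472 required, 10,994,506 in favor — approved.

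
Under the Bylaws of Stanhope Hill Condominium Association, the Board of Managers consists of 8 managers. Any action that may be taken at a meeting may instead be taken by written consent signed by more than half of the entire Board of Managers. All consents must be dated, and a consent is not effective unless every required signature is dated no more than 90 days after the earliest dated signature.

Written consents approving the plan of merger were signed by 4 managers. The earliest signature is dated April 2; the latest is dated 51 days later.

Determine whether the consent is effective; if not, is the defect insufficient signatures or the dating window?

Not effective — insufficient signatures.

Signatures required: more than half of 8 — a majority of 8 is 5, so 5 needed; 4 signed. Insufficient.
Dating window: the latest signature is 51 days after the earliest; the limit is 90 days. Within the window.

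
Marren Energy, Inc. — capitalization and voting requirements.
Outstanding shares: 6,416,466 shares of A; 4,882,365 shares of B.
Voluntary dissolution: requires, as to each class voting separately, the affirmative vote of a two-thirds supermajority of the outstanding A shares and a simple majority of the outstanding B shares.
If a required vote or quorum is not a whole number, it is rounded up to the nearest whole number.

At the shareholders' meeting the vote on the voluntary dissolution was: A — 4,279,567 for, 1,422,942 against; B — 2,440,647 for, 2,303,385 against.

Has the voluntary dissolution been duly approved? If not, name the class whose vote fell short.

A: 2/3 of 6416466 = 4277644; 4,277,644 required, 4,279,567 in favor — approved.
B: a majority of 4882365 is 2441183; 2,441,183 required, 2,440,647 in favor — not approved.

Not approved — the B shares did not give the required vote.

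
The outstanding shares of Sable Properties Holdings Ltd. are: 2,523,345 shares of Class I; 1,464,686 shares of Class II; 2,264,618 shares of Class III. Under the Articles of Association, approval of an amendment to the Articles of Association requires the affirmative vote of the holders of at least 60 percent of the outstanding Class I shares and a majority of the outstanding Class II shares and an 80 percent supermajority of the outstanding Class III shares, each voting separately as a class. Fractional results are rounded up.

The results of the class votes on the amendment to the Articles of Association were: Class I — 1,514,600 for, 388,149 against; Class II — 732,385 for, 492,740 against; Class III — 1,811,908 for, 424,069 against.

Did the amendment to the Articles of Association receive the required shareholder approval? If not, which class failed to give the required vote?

Approved — every class gave the required vote.

Class I: 3/5 of 2523345 = 1514007; 1,514,007 required, 1,514,600 in favor — approved.
Class II: a majority of 1464686 is 732344; 732,344 required, 732,385 in favor — approved.
Class III: 4/5 of 2264618 = 1811694.40, rounded up to 1811695; 1,811,695 required, 1,811,908 in favor — approved.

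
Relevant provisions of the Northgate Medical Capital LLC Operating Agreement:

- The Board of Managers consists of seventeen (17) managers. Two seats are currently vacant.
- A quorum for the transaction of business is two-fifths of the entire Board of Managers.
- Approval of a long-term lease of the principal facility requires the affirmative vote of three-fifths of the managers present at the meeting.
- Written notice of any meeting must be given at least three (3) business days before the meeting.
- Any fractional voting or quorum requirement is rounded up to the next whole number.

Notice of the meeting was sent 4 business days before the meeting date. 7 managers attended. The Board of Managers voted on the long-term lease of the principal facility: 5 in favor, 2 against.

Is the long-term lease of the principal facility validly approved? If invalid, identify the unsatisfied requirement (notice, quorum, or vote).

Valid — all requirements satisfied.

Notice: 4 business days given; 3 required (4 ≥ 3). Satisfied.
Quorum: 7 present; quorum is 7. Satisfied.
Vote: the long-term lease of the principal facility requires three-fifths of the managers present (7). 3/5 of 7 = 4.20, rounded up to 5, so 5 affirmative votes are needed; 5 voted in favor. Satisfied.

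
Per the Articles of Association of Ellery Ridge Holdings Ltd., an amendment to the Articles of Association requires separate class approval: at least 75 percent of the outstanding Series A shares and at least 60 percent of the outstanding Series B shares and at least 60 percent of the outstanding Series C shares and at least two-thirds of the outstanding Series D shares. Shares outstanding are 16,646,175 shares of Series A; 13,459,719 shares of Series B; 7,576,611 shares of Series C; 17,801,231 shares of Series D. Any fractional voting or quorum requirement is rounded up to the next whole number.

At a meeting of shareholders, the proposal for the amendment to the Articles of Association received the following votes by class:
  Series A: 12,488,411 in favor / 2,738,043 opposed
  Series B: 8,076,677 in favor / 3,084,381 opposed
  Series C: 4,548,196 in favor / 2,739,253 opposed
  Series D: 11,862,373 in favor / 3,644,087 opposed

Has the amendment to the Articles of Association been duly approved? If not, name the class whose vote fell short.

Series A: 3/4 of 16646175 = 12484631.25, rounded up to 12484632; 12,484,632 required, 12,488,411 in favor — approved.
Series B: 3/5 of 13459719 = 8075831.40, rounded up to 8075832; 8,075,832 required, 8,076,677 in favor — approved.
Series C: 3/5 of 7576611 = 4545966.60, rounded up to 4545967; 4,545,967 required, 4,548,196 in favor — approved.
Series D: 2/3 of 17801231 = 11867487.33, rounded up to 11867488; 11,867,488 required, 11,862,373 in favor — not approved.

Not approved — the Series D shares did not give the required vote.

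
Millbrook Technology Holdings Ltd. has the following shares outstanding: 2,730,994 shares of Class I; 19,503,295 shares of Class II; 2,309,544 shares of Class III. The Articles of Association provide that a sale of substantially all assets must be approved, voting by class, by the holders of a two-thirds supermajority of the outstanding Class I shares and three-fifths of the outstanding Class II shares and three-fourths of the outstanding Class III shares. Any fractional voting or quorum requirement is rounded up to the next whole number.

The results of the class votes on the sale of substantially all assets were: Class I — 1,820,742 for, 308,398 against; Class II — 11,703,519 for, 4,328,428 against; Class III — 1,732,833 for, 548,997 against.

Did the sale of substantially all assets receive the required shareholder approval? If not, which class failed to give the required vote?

Class I: 2/3 of 2730994 = 1820662.67, rounded up to 1820663; 1,820,663 required, 1,820,742 in favor — approved.
Class II: 3/5 of 19503295 = 11701977; 11,701,977 required, 11,703,519 in favor — approved.
Class III: 3/4 of 2309544 = 1732158; 1,732,158 required, 1,732,833 in favor — approved.

Approved — every class gave the required vote.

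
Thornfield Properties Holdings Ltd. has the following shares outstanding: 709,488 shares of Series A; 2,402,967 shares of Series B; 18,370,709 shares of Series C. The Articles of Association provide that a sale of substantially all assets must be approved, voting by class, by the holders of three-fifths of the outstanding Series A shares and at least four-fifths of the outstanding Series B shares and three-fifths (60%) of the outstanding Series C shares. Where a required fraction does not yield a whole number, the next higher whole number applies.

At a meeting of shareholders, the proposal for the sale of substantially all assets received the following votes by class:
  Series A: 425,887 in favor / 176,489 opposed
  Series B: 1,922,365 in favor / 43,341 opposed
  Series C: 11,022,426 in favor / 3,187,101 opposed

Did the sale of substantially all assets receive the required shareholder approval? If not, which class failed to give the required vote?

Not approved — the Series B shares did not give the required vote.

Series A: 3/5 of 709488 = 425692.80, rounded up to 425693; 425,693 required, 425,887 in favor — approved.
Series B: 4/5 of 2402967 = 1922373.60, rounded up to 1922374; 1,922,374 required, 1,922,365 in favor — not approved.
Series C: 3/5 of 18370709 = 11022425.40, rounded up to 11022426; 11,022,426 required, 11,022,426 in favor — approved.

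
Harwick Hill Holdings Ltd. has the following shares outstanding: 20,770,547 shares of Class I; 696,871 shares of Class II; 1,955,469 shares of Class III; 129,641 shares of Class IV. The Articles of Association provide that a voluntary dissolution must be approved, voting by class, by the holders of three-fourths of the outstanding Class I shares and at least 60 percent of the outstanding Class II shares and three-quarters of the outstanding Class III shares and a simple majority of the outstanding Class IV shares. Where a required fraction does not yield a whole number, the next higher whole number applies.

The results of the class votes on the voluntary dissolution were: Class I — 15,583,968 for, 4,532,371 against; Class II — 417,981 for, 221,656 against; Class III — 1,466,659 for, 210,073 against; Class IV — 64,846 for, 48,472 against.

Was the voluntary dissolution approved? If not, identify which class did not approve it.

Not approved — the Class II shares did not give the required vote.

Class I: 3/4 of 20770547 = 15577910.25, rounded up to 15577911; 15,577,911 required, 15,583,968 in favor — approved.
Class II: 3/5 of 696871 = 418122.60, rounded up to 418123; 418,123 required, 417,981 in favor — not approved.
Class III: 3/4 of 1955469 = 1466601.75, rounded up to 1466602; 1,466,602 required, 1,466,659 in favor — approved.
Class IV: a majority of 129641 is 64821; 64,821 required, 64,846 in favor — approved.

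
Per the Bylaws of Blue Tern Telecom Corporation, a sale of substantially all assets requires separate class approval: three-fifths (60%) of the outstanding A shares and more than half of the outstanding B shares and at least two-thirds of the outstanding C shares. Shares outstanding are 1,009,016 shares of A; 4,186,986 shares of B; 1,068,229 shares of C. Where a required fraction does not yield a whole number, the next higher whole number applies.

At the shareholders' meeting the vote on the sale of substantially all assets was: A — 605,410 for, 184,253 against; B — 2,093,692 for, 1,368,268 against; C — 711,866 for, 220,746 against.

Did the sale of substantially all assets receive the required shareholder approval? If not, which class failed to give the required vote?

Not approved — the C shares did not give the required vote.

A: 3/5 of 1009016 = 605409.60, rounded up to 605410; 605,410 required, 605,410 in favor — approved.
B: a majority of 4186986 is 2093494; 2,093,494 required, 2,093,692 in favor — approved.
C: 2/3 of 1068229 = 712152.67, rounded up to 712153; 712,153 required, 711,866 in favor — not approved.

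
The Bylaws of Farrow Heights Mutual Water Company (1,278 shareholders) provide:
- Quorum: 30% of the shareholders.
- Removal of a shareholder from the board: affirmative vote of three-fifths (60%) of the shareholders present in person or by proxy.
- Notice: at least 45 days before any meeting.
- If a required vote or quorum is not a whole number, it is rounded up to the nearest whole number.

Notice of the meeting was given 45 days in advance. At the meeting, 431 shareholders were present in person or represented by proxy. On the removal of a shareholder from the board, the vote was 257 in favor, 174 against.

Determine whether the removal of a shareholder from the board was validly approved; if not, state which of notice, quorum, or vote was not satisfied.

Notice: 45 days given; 45 required. Satisfied.
Quorum: 30% of 1,278 = 383.40, rounded up to 384; 431 present. Satisfied.
Vote: requires three-fifths of those present (431); 3/5 of 431 = 258.60, rounded up to 259, so 259 needed; 257 in favor. Not satisfied.

Invalid — vote requirement not satisfied.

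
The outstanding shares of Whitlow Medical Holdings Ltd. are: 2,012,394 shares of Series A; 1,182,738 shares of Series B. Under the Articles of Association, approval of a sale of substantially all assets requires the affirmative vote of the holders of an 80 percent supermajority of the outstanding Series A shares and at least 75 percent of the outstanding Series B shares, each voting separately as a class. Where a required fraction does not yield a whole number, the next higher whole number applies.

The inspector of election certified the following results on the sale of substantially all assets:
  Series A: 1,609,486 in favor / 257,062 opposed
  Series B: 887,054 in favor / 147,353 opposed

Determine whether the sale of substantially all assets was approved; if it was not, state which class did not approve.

Not approved — the Series A shares did not give the required vote.

Series A: 4/5 of 2012394 = 1609915.20, rounded up to 1609916; 1,609,916 required, 1,609,486 in favor — not approved.
Series B: 3/4 of 1182738 = 887053.50, rounded up to 887054; 887,054 required, 887,054 in favor — approved.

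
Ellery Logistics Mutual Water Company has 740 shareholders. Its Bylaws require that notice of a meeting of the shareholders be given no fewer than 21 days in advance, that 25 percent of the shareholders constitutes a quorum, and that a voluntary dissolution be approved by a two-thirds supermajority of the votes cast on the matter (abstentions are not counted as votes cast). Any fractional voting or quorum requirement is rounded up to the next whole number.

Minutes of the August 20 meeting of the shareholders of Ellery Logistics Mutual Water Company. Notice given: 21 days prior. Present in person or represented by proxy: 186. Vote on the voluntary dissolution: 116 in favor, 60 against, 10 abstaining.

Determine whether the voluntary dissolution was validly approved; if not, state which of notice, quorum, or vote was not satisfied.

Invalid — vote requirement not satisfied.

Notice: 21 days given; 21 required. Satisfied.
Quorum: 25% of 740 = 185; 186 present. Satisfied.
Vote: requires two-thirds of the votes cast (186 − 10 abstaining = 176); 2/3 of 176 = 117.33, rounded up to 118, so 118 needed; 116 in favor. Not satisfied.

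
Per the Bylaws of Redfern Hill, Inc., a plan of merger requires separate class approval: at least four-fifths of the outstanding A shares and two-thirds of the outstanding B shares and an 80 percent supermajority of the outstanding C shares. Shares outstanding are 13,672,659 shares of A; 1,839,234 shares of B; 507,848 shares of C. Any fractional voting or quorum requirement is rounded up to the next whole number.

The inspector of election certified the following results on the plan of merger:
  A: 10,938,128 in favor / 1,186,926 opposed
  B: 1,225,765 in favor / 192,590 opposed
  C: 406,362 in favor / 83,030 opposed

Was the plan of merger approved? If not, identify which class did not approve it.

Not approved — the B shares did not give the required vote.

A: 4/5 of 13672659 = 10938127.20, rounded up to 10938128; 10,938,128 required, 10,938,128 in favor — approved.
B: 2/3 of 1839234 = 1226156; 1,226,156 required, 1,225,765 in favor — not approved.
C: 4/5 of 507848 = 406278.40, rounded up to 406279; 406,279 required, 406,362 in favor — approved.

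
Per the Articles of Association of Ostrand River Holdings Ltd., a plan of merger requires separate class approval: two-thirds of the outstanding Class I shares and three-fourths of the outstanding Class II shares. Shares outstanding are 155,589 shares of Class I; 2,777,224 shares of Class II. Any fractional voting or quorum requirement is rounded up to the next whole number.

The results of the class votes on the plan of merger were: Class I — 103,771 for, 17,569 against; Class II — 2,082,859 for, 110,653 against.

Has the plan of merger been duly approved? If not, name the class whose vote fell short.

Class I: 2/3 of 155589 = 103726; 103,726 required, 103,771 in favor — approved.
Class II: 3/4 of 2777224 = 2082918; 2,082,918 required, 2,082,859 in favor — not approved.

Not approved — the Class II shares did not give the required vote.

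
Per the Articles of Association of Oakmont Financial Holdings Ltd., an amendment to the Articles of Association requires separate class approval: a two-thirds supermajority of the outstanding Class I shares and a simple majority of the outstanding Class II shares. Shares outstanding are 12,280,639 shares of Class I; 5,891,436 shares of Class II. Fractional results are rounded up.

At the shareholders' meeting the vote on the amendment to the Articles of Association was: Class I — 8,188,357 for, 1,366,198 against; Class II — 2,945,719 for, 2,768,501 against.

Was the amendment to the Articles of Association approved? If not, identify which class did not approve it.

Approved — every class gave the required vote.

Class I: 2/3 of 12280639 = 8187092.67, rounded up to 8187093; 8,187,093 required, 8,188,357 in favor — approved.
Class II: a majority of 5891436 is 2945719; 2,945,719 required, 2,945,719 in favor — approved.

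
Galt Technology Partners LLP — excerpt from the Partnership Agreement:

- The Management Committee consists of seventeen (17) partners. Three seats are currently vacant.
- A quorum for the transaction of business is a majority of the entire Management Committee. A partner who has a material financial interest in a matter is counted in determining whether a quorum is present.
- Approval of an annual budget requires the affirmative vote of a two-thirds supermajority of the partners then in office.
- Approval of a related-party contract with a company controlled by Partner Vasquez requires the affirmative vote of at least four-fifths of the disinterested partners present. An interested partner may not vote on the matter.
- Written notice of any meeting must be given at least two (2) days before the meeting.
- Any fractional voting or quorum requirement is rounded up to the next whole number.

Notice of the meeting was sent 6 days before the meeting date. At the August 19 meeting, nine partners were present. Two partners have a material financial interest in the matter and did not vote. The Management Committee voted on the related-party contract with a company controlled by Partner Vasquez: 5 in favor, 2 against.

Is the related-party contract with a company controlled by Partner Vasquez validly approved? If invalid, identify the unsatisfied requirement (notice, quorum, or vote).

Notice: 6 days given; 2 required (6 ≥ 2). Satisfied.
Quorum: 9 present (interested partners count toward quorum); quorum is 9. Satisfied.
Vote: the related-party contract with a company controlled by Partner Vasquez requires four-fifths of the disinterested partners present (9 − 2 = 7). 4/5 of 7 = 5.60, rounded up to 6, so 6 affirmative votes are needed; 5 voted in favor. Not satisfied.

Invalid — vote requirement not satisfied.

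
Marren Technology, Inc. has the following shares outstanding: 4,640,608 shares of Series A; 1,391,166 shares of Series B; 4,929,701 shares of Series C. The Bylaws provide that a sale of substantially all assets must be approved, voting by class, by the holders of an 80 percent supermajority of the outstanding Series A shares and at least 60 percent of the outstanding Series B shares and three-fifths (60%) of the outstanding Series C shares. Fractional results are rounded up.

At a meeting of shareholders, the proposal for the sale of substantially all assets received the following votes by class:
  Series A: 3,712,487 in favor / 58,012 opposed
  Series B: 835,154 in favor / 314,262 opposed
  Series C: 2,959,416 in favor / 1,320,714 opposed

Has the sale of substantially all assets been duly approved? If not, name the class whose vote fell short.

Series A: 4/5 of 4640608 = 3712486.40, rounded up to 3712487; 3,712,487 required, 3,712,487 in favor — approved.
Series B: 3/5 of 1391166 = 834699.60, rounded up to 834700; 834,700 required, 835,154 in favor — approved.
Series C: 3/5 of 4929701 = 2957820.60, rounded up to 2957821; 2,957,821 required, 2,959,416 in favor — approved.

Approved — every class gave the required vote.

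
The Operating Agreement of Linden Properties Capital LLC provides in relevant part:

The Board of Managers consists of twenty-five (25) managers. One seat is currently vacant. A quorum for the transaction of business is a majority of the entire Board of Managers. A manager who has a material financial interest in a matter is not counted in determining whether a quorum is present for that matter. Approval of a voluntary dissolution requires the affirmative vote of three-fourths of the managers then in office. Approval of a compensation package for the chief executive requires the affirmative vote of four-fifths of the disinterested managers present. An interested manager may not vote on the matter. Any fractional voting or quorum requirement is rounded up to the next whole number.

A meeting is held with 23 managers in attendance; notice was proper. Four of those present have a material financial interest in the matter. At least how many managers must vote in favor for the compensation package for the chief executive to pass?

The compensation package for the chief executive requires four-fifths of the disinterested managers present (23 − 4 = 19).
4/5 of 19 = 15.20, rounded up to 16.

16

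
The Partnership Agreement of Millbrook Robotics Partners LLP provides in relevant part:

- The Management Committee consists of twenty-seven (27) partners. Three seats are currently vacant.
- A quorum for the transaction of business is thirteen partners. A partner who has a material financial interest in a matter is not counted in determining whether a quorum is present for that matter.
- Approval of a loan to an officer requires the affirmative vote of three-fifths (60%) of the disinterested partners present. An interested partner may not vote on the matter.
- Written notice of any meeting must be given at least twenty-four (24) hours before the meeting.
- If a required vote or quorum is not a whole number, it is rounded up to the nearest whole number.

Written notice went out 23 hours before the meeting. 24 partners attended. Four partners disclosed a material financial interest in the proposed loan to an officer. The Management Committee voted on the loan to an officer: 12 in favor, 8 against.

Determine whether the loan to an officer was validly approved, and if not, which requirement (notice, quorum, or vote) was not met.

Notice: 23 hours given; 24 required (23 < 24). Not satisfied.
Quorum: 24 present, but the 4 interested partners do not count, leaving 20. Quorum is 13. Satisfied.
Vote: the loan to an officer requires three-fifths of the disinterested partners present (24 − 4 = 20). 3/5 of 20 = 12, so 12 affirmative votes are needed; 12 voted in favor. Satisfied.

Invalid — notice requirement not satisfied.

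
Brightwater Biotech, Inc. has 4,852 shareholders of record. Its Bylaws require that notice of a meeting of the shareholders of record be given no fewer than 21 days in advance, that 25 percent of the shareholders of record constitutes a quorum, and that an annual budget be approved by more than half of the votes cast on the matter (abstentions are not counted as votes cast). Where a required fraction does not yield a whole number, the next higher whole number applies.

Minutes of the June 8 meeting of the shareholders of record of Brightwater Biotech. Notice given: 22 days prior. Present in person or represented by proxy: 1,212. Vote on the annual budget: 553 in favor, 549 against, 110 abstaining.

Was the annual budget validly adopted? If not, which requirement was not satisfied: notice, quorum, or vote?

Notice: 22 days given; 21 required. Satisfied.
Quorum: 25% of 4,852 = 1,213; 1,212 present. Not satisfied.
Vote: requires a majority of the votes cast (1,212 − 110 abstaining = 1,102); a majority of 1102 is 552, so 552 needed; 553 in favor. Satisfied.

Invalid — quorum requirement not satisfied.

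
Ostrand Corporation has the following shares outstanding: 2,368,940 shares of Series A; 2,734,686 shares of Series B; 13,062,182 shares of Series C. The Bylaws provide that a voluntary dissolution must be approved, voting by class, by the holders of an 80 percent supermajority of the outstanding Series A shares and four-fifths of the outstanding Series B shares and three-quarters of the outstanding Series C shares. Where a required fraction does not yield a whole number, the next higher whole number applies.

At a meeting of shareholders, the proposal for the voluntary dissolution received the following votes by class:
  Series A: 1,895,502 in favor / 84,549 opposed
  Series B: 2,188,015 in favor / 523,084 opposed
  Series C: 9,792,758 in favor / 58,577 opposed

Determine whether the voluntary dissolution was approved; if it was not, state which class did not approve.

Not approved — the Series C shares did not give the required vote.

Series A: 4/5 of 2368940 = 1895152; 1,895,152 required, 1,895,502 in favor — approved.
Series B: 4/5 of 2734686 = 2187748.80, rounded up to 2187749; 2,187,749 required, 2,188,015 in favor — approved.
Series C: 3/4 of 13062182 = 9796636.50, rounded up to 9796637; 9,796,637 required, 9,792,758 in favor — not approved.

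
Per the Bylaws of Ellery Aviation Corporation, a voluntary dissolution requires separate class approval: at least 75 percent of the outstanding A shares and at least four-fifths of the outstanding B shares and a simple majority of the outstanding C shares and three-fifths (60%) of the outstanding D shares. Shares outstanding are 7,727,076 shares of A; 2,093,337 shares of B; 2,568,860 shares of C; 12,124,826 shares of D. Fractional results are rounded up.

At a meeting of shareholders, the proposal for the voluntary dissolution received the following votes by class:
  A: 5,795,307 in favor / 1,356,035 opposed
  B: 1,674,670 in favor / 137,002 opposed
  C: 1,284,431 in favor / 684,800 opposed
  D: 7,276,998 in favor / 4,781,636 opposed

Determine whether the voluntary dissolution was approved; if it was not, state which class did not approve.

Approved — every class gave the required vote.

A: 3/4 of 7727076 = 5795307; 5,795,307 required, 5,795,307 in favor — approved.
B: 4/5 of 2093337 = 1674669.60, rounded up to 1674670; 1,674,670 required, 1,674,670 in favor — approved.
C: a majority of 2568860 is 1284431; 1,284,431 required, 1,284,431 in favor — approved.
D: 3/5 of 12124826 = 7274895.60, rounded up to 7274896; 7,274,896 required, 7,276,998 in favor — approved.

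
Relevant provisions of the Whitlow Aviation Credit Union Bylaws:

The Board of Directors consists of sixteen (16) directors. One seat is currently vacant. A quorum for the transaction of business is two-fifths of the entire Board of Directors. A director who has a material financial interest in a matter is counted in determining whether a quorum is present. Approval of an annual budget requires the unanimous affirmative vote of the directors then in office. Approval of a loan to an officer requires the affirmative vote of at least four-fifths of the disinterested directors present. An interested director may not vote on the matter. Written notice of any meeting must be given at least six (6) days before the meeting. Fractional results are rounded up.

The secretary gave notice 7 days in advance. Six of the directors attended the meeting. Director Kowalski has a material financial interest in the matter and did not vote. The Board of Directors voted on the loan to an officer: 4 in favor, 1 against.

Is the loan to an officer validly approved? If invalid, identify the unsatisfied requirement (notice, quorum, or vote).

Invalid — quorum requirement not satisfied.

Notice: 7 days given; 6 required (7 ≥ 6). Satisfied.
Quorum: 6 present (interested directors count toward quorum); quorum is 7. Not satisfied.
Vote: the loan to an officer requires four-fifths of the disinterested directors present (6 − 1 = 5). 4/5 of 5 = 4, so 4 affirmative votes are needed; 4 voted in favor. Satisfied. (Moot — without a quorum no business can be validly transacted.)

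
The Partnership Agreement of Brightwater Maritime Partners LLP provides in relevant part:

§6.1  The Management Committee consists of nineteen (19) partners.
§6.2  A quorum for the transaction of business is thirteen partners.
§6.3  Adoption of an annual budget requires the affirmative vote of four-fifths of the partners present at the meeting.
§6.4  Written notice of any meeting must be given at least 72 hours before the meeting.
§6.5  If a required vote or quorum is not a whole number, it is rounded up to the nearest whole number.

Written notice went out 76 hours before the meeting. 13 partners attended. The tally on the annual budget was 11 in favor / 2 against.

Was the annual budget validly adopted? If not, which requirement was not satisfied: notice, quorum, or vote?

Notice: 76 hours given; 72 required (76 ≥ 72). Satisfied.
Quorum: 13 present; quorum is 13. Satisfied.
Vote: the annual budget requires four-fifths of the partners present (13). 4/5 of 13 = 10.40, rounded up to 11, so 11 affirmative votes are needed; 11 voted in favor. Satisfied.

Valid — all requirements satisfied.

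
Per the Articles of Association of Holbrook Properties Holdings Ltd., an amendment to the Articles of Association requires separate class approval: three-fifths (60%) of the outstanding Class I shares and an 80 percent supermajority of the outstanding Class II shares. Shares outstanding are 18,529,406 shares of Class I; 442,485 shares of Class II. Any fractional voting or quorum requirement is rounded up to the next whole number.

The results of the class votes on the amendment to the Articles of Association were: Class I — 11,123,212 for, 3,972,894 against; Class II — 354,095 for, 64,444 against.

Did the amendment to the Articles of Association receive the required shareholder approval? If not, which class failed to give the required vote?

Class I: 3/5 of 18529406 = 11117643.60, rounded up to 11117644; 11,117,644 required, 11,123,212 in favor — approved.
Class II: 4/5 of 442485 = 353988; 353,988 required, 354,095 in favor — approved.

Approved — every class gave the required vote.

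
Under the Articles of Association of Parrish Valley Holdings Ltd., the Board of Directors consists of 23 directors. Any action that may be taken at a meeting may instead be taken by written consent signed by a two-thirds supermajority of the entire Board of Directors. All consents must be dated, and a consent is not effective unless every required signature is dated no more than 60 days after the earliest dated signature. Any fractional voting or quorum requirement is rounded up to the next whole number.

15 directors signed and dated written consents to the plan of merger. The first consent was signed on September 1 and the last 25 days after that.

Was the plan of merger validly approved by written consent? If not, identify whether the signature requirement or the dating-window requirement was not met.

Not effective — insufficient signatures.

Signatures required: a two-thirds supermajority of 23 — 2/3 of 23 = 15.33, rounded up to 16, so 16 needed; 15 signed. Insufficient.
Dating window: the latest signature is 25 days after the earliest; the limit is 60 days. Within the window.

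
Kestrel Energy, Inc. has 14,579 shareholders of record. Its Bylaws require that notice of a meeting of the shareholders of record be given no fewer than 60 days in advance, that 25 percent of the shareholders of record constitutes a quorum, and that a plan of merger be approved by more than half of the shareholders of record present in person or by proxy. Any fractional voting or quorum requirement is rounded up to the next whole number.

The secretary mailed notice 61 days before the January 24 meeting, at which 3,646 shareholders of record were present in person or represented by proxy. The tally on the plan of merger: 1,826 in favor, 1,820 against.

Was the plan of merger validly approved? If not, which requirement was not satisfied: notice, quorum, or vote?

Valid — all requirements satisfied.

Notice: 61 days given; 60 required. Satisfied.
Quorum: 25% of 14,579 = 3,644.75, rounded up to 3,645; 3,646 present. Satisfied.
Vote: requires a majority of those present (3,646); a majority of 3646 is 1824, so 1,824 needed; 1,826 in favor. Satisfied.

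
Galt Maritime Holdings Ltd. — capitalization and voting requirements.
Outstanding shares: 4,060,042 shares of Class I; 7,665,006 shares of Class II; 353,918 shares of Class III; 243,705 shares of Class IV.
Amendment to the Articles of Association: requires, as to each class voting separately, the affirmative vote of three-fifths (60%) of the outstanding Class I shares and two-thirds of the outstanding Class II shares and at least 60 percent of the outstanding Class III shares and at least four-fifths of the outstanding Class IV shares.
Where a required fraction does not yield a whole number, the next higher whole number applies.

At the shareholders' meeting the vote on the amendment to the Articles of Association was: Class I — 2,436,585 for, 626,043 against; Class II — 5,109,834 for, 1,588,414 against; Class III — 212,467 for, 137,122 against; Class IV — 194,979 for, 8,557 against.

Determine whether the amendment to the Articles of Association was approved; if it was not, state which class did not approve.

Not approved — the Class II shares did not give the required vote.

Class I: 3/5 of 4060042 = 2436025.20, rounded up to 2436026; 2,436,026 required, 2,436,585 in favor — approved.
Class II: 2/3 of 7665006 = 5110004; 5,110,004 required, 5,109,834 in favor — not approved.
Class III: 3/5 of 353918 = 212350.80, rounded up to 212351; 212,351 required, 212,467 in favor — approved.
Class IV: 4/5 of 243705 = 194964; 194,964 required, 194,979 in favor — approved.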